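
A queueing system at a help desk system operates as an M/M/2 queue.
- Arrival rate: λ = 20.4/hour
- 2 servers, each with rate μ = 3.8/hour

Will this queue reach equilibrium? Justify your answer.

Stability requires ρ = λ/(cμ) < 1
ρ = 20.4/(2 × 3.8) = 20.4/7.60 = 2.6842
Since 2.6842 ≥ 1, the system is UNSTABLE.
Need c > λ/μ = 20.4/3.8 = 5.37.
Minimum servers needed: c = 6.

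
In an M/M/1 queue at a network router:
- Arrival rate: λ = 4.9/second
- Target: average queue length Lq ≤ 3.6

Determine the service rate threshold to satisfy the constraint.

For M/M/1: Lq = λ²/(μ(μ-λ))
Need Lq ≤ 3.6, i.e. μ(μ-λ) ≥ λ²/3.6
μ² - 4.9μ - 24.01/3.6 ≥ 0  →  μ² - 4.9μ - 6.66944 ≥ 0
Quadratic formula (positive root): μ = [λ + √(λ² + 4×6.66944)]/2
Discriminant: 24.01 + 4×6.66944 = 50.6878, √50.6878 = 7.1195
μ ≥ (4.9 + 7.1195)/2 = 6.0098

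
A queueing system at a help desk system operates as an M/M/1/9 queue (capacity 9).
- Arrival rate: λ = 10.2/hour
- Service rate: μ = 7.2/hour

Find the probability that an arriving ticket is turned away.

ρ = λ/μ = 10.2/7.2 = 1.41667
P₀ = (1-ρ)/(1-ρ^(K+1)) = (1-1.41667)/(1-1.41667^10) = -0.4167/-31.5602 = 0.01320
P_K = P₀×ρ^K = 0.01320 × 1.41667^9 = 0.01320 × 22.9836 = 0.3034
Blocking probability = 30.34%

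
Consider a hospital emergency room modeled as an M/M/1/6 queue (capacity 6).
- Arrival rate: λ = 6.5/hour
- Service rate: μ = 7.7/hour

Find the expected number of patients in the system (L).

ρ = λ/μ = 6.5/7.7 = 0.84416
P₀ = (1-ρ)/(1-ρ^(K+1)) = (1-0.84416)/(1-0.84416^7) = 0.15584/0.69453 = 0.2244
P_K = P₀×ρ^K = 0.22438 × 0.84416^6 = 0.22438 × 0.36187 = 0.08120
L = ρ[1 - (K+1)ρ^K + Kρ^(K+1)] / [(1-ρ)(1-ρ^(K+1))]
L = 0.84416 × (1 - 7×0.361867 + 6×0.305473) / ((1 - 0.84416) × (1 - 0.305473)) = 2.3380 patients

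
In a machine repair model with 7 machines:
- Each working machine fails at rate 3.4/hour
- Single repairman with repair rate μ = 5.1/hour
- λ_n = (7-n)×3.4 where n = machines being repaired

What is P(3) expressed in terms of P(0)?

P(3)/P(0) = ∏_{i=0}^{3-1} λ_i/μ_{i+1}
= (7-0)×3.4/5.1 × (7-1)×3.4/5.1 × (7-2)×3.4/5.1
= 62.2222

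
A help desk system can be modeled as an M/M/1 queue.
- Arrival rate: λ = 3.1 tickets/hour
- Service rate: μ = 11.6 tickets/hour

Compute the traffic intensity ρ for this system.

Server utilization: ρ = λ/μ
ρ = 3.1/11.6 = 0.2672
The server is busy 26.72% of the time.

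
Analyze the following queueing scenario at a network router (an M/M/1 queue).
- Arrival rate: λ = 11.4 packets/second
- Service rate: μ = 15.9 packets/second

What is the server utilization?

Server utilization: ρ = λ/μ
ρ = 11.4/15.9 = 0.7170
The server is busy 71.70% of the time.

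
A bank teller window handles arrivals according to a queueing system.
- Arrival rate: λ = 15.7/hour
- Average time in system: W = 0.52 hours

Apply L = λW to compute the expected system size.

Little's Law: L = λW
L = 15.7 × 0.52 = 8.1640 transactions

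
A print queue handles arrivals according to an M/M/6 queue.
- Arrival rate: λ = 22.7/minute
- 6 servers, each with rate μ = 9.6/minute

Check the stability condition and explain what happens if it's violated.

Stability requires ρ = λ/(cμ) < 1
ρ = 22.7/(6 × 9.6) = 22.7/57.60 = 0.3941
Since 0.3941 < 1, the system is STABLE.
The servers are busy 39.41% of the time.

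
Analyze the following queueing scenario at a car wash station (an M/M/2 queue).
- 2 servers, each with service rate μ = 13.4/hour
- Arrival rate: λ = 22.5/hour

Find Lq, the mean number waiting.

Traffic intensity: ρ = λ/(cμ) = 22.5/(2×13.4) = 0.8396
Since ρ = 0.8396 < 1, system is stable.
Offered load a = λ/μ = cρ = 22.5/13.4 = 1.6791
P₀ = [ Σₙ₌₀^1 aⁿ/n! + a^2/(2!(1-ρ)) ]⁻¹
Σ = a^0/0! + a^1/1! = 1.0000 + 1.6791 = 2.6791
a^2/(2!(1-ρ)) = 2.81939/(2 × 0.160448) = 8.7860
P₀ = 1/(2.6791 + 8.7860) = 0.08722
Lq = P₀·a^2·ρ / (2!(1-ρ)²) = 0.0872211 × 2.81939 × 0.839552 / (2 × 0.0257435) = 4.0098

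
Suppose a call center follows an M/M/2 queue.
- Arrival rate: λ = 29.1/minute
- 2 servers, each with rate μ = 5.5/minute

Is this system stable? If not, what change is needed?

Stability requires ρ = λ/(cμ) < 1
ρ = 29.1/(2 × 5.5) = 29.1/11.00 = 2.6455
Since 2.6455 ≥ 1, the system is UNSTABLE.
Need c > λ/μ = 29.1/5.5 = 5.29.
Minimum servers needed: c = 6.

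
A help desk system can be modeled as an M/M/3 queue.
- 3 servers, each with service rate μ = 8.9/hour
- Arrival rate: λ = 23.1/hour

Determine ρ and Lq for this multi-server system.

Traffic intensity: ρ = λ/(cμ) = 23.1/(3×8.9) = 0.8652
Since ρ = 0.8652 < 1, system is stable.
Offered load a = λ/μ = cρ = 23.1/8.9 = 2.5955
P₀ = [ Σₙ₌₀^2 aⁿ/n! + a^3/(3!(1-ρ)) ]⁻¹
Σ = a^0/0! + a^1/1! + a^2/2! = 1.0000 + 2.5955 + 3.3683 = 6.9638
a^3/(3!(1-ρ)) = 17.48501/(6 × 0.1348315) = 21.6134
P₀ = 1/(6.9638 + 21.6134) = 0.03499
Lq = P₀·a^3·ρ / (3!(1-ρ)²) = 0.0349929 × 17.4850 × 0.865169 / (6 × 0.0181795) = 4.8530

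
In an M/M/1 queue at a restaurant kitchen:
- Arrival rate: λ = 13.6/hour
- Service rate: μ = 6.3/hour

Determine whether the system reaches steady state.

Stability requires ρ = λ/(cμ) < 1
ρ = 13.6/(1 × 6.3) = 13.6/6.30 = 2.1587
Since 2.1587 ≥ 1, the system is UNSTABLE.
Queue grows without bound. Need μ > λ = 13.6.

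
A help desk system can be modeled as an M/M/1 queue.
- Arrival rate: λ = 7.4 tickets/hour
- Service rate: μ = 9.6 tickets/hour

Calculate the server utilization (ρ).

Server utilization: ρ = λ/μ
ρ = 7.4/9.6 = 0.7708
The server is busy 77.08% of the time.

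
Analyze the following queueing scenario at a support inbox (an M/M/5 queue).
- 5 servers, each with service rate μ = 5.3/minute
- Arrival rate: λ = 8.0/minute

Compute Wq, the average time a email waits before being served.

Traffic intensity: ρ = λ/(cμ) = 8.0/(5×5.3) = 0.3019
Since ρ = 0.3019 < 1, system is stable.
Offered load a = λ/μ = cρ = 8.0/5.3 = 1.5094
P₀ = [ Σₙ₌₀^4 aⁿ/n! + a^5/(5!(1-ρ)) ]⁻¹
Σ = a^0/0! + a^1/1! + a^2/2! + a^3/3! + a^4/4! = 1.0000 + 1.5094 + 1.1392 + 0.5732 + 0.2163 = 4.4381
a^5/(5!(1-ρ)) = 7.8356/(120 × 0.6981) = 0.09353
P₀ = 1/(4.4381 + 0.09353) = 0.2207
Lq = P₀·a^5·ρ / (5!(1-ρ)²) = 0.220671 × 7.83557 × 0.301887 / (120 × 0.487362) = 0.008925
Wq = Lq/λ = 0.008925/8.0 = 0.001116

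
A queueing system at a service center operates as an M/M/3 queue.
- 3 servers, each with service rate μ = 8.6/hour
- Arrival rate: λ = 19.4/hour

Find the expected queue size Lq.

Traffic intensity: ρ = λ/(cμ) = 19.4/(3×8.6) = 0.7519
Since ρ = 0.7519 < 1, system is stable.
Offered load a = λ/μ = cρ = 19.4/8.6 = 2.2558
P₀ = [ Σₙ₌₀^2 aⁿ/n! + a^3/(3!(1-ρ)) ]⁻¹
Σ = a^0/0! + a^1/1! + a^2/2! = 1.00000 + 2.25581 + 2.54435 = 5.8002
a^3/(3!(1-ρ)) = 11.4792/(6 × 0.248062) = 7.7126
P₀ = 1/(5.8002 + 7.7126) = 0.07400
Lq = P₀·a^3·ρ / (3!(1-ρ)²) = 0.07400 × 11.4792 × 0.7519 / (6 × 0.06153) = 1.7301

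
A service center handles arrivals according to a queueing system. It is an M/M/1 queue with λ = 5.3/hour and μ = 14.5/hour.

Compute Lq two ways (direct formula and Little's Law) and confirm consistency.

Method 1 (direct): Lq = λ²/(μ(μ-λ)) = 28.09/(14.5 × 9.20) = 0.2106

Method 2 (Little's Law):
W = 1/(μ-λ) = 1/9.20 = 0.1087
Wq = W - 1/μ = 0.1087 - 0.06897 = 0.03973
Lq = λWq = 5.3 × 0.03973 = 0.2106 ✔ (matches Method 1)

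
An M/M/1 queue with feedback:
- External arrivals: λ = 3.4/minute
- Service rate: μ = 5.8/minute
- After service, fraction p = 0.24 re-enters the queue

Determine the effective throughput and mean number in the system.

Effective arrival rate: λ_eff = λ/(1-p) = 3.4/(1-0.24) = 3.4/0.76 = 4.473684
ρ = λ_eff/μ = 4.473684/5.8 = 0.771325
L = ρ/(1-ρ) = 0.771325/(1-0.771325) = 3.3730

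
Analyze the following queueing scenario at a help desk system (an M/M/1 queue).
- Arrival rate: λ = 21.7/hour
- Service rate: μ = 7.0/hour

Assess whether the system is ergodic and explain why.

Stability requires ρ = λ/(cμ) < 1
ρ = 21.7/(1 × 7.0) = 21.7/7.00 = 3.1000
Since 3.1000 ≥ 1, the system is UNSTABLE.
Queue grows without bound. Need μ > λ = 21.7.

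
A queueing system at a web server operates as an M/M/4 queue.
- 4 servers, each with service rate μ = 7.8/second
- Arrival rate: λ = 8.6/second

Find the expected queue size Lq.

Traffic intensity: ρ = λ/(cμ) = 8.6/(4×7.8) = 0.2756
Since ρ = 0.2756 < 1, system is stable.
Offered load a = λ/μ = cρ = 8.6/7.8 = 1.1026
P₀ = [ Σₙ₌₀^3 aⁿ/n! + a^4/(4!(1-ρ)) ]⁻¹
Σ = a^0/0! + a^1/1! + a^2/2! + a^3/3! = 1.0000 + 1.1026 + 0.6078 + 0.2234 = 2.9338
a^4/(4!(1-ρ)) = 1.4778/(24 × 0.72436) = 0.08501
P₀ = 1/(2.9338 + 0.08501) = 0.3313
Lq = P₀·a^4·ρ / (4!(1-ρ)²) = 0.3313 × 1.4778 × 0.2756 / (24 × 0.5247) = 0.01072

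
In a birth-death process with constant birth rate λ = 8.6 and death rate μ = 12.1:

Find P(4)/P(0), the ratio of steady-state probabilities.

For constant rates: P(n)/P(0) = (λ/μ)^n
P(4)/P(0) = (8.6/12.1)^4 = 0.71074^4 = 0.2552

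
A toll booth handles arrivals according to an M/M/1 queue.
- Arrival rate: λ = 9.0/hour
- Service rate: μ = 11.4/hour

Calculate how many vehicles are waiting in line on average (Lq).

ρ = λ/μ = 9.0/11.4 = 0.7895
For M/M/1: Lq = λ²/(μ(μ-λ))
Lq = 81.00/(11.4 × 2.40)
Lq = 2.9605 vehicles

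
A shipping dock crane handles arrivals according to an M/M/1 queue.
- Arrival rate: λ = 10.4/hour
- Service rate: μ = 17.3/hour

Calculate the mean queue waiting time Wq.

First, compute utilization: ρ = λ/μ = 10.4/17.3 = 0.6012
For M/M/1: Wq = λ/(μ(μ-λ))
Wq = 10.4/(17.3 × (17.3-10.4))
Wq = 10.4/(17.3 × 6.90)
Wq = 0.08712 hours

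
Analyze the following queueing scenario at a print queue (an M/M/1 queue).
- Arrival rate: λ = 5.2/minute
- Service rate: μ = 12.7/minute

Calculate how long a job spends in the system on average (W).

First, compute utilization: ρ = λ/μ = 5.2/12.7 = 0.4094
For M/M/1: W = 1/(μ-λ)
W = 1/(12.7-5.2) = 1/7.50
W = 0.1333 minutes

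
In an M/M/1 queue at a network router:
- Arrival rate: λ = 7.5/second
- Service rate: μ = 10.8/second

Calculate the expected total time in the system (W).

First, compute utilization: ρ = λ/μ = 7.5/10.8 = 0.6944
For M/M/1: W = 1/(μ-λ)
W = 1/(10.8-7.5) = 1/3.30
W = 0.3030 seconds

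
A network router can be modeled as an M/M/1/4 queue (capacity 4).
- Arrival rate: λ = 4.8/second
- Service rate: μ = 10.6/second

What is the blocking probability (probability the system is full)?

ρ = λ/μ = 4.8/10.6 = 0.4528
P₀ = (1-ρ)/(1-ρ^(K+1)) = (1-0.4528)/(1-0.4528^5) = 0.5472/0.9810 = 0.5578
P_K = P₀×ρ^K = 0.5578 × 0.4528^4 = 0.5578 × 0.04204 = 0.02345
Blocking probability = 2.35%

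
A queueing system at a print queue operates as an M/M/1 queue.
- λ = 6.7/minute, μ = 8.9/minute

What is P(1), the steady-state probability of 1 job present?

ρ = λ/μ = 6.7/8.9 = 0.7528
P(n) = (1-ρ)ρⁿ
P(1) = (1-0.7528) × 0.7528^1
P(1) = 0.2472 × 0.7528
P(1) = 0.1861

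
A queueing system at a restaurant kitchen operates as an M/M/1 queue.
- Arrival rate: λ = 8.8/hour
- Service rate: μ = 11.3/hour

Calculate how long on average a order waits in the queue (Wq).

First, compute utilization: ρ = λ/μ = 8.8/11.3 = 0.7788
For M/M/1: Wq = λ/(μ(μ-λ))
Wq = 8.8/(11.3 × (11.3-8.8))
Wq = 8.8/(11.3 × 2.50)
Wq = 0.3115 hours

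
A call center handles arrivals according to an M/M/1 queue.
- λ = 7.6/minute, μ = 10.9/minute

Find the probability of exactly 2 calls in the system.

ρ = λ/μ = 7.6/10.9 = 0.6972
P(n) = (1-ρ)ρⁿ
P(2) = (1-0.6972) × 0.6972^2
P(2) = 0.3028 × 0.4861
P(2) = 0.1472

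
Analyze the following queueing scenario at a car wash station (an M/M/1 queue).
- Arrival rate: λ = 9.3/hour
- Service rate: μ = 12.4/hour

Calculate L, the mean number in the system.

ρ = λ/μ = 9.3/12.4 = 0.7500
For M/M/1: L = λ/(μ-λ)
L = 9.3/(12.4-9.3) = 9.3/3.10
L = 3.0000 cars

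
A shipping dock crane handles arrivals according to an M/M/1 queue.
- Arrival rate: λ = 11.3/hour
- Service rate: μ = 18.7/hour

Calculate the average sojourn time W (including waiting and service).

First, compute utilization: ρ = λ/μ = 11.3/18.7 = 0.6043
For M/M/1: W = 1/(μ-λ)
W = 1/(18.7-11.3) = 1/7.40
W = 0.1351 hours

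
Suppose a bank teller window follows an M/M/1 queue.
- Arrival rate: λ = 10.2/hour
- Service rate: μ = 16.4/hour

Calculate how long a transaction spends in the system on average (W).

First, compute utilization: ρ = λ/μ = 10.2/16.4 = 0.6220
For M/M/1: W = 1/(μ-λ)
W = 1/(16.4-10.2) = 1/6.20
W = 0.1613 hours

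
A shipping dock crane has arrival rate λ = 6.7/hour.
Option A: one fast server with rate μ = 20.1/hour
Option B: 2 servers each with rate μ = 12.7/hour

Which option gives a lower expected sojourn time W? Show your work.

Option A: single server μ = 20.1 (M/M/1)
  ρ_A = 6.7/20.1 = 0.3333
  W_A = 1/(μ-λ) = 1/(20.1-6.7) = 1/13.40 = 0.07463

Option B: 2 servers μ = 12.7 (M/M/2)
  ρ_B = λ/(cμ) = 6.7/(2×12.7) = 0.2638
  Offered load a = λ/μ = cρ = 6.7/12.7 = 0.5276
  P₀ = [ Σₙ₌₀^1 aⁿ/n! + a^2/(2!(1-ρ)) ]⁻¹
  Σ = a^0/0! + a^1/1! = 1.0000 + 0.5276 = 1.5276
  a^2/(2!(1-ρ)) = 0.2783/(2 × 0.7362) = 0.1890
  P₀ = 1/(1.52756 + 0.189018) = 0.5826
  Lq = P₀·a^2·ρ / (2!(1-ρ)²) = 0.58255 × 0.27832 × 0.26378 / (2 × 0.54202) = 0.03945
  Wq_B = Lq/λ = 0.03945/6.7 = 0.005888
  W_B = Wq_B + 1/μ = 0.005888 + 0.07874 = 0.08463

Since W_A = 0.07463 < W_B = 0.08463, Option A (single fast server) has the shorter time in system.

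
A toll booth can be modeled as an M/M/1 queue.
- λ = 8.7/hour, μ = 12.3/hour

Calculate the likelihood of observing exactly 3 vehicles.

ρ = λ/μ = 8.7/12.3 = 0.7073
P(n) = (1-ρ)ρⁿ
P(3) = (1-0.7073) × 0.7073^3
P(3) = 0.2927 × 0.3538
P(3) = 0.1036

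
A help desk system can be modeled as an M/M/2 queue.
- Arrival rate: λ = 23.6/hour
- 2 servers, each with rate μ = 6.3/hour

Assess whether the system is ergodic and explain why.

Stability requires ρ = λ/(cμ) < 1
ρ = 23.6/(2 × 6.3) = 23.6/12.60 = 1.8730
Since 1.8730 ≥ 1, the system is UNSTABLE.
Need c > λ/μ = 23.6/6.3 = 3.75.
Minimum servers needed: c = 4.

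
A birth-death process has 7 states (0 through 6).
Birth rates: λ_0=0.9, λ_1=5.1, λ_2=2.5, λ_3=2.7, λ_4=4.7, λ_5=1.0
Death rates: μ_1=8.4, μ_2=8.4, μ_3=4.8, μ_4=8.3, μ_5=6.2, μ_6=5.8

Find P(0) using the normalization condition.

Ratios P(n)/P(0) = (λ₀···λₙ₋₁)/(μ₁···μₙ):
P(1)/P(0) = (0.9)/(8.4) = 0.10714
P(2)/P(0) = (0.9×5.1)/(8.4×8.4) = 0.065051
P(3)/P(0) = (0.9×5.1×2.5)/(8.4×8.4×4.8) = 0.033881
P(4)/P(0) = (0.9×5.1×2.5×2.7)/(8.4×8.4×4.8×8.3) = 0.011021
P(5)/P(0) = (0.9×5.1×2.5×2.7×4.7)/(8.4×8.4×4.8×8.3×6.2) = 0.0083550
P(6)/P(0) = (0.9×5.1×2.5×2.7×4.7×1.0)/(8.4×8.4×4.8×8.3×6.2×5.8) = 0.0014405

Normalization: ∑ P(n) = 1
P(0) × (1.0000 + 0.10714 + 0.065051 + 0.033881 + 0.011021 + 0.0083550 + 0.0014405) = 1
P(0) × 1.2269 = 1
P(0) = 1/1.2269 = 0.8151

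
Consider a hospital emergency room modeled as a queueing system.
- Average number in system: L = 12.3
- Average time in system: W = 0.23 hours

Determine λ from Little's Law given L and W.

Little's Law: L = λW, so λ = L/W
λ = 12.3/0.23 = 53.4783 patients/hour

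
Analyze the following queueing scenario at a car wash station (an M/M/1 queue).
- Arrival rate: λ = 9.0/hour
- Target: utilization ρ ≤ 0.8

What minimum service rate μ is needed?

ρ = λ/μ, so μ = λ/ρ
μ ≥ 9.0/0.8 = 11.2500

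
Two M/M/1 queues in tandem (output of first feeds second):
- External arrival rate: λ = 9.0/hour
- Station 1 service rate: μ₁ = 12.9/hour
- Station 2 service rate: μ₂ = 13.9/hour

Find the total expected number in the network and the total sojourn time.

By Jackson's theorem, each station behaves as independent M/M/1.
Station 1: ρ₁ = 9.0/12.9 = 0.6977, L₁ = ρ₁/(1-ρ₁) = λ/(μ₁-λ) = 9.0/3.90 = 2.3077
Station 2: ρ₂ = 9.0/13.9 = 0.6475, L₂ = ρ₂/(1-ρ₂) = λ/(μ₂-λ) = 9.0/4.90 = 1.8367
Total: L = L₁ + L₂ = 2.3077 + 1.8367 = 4.1444
W = L/λ = 4.1444/9.0 = 0.4605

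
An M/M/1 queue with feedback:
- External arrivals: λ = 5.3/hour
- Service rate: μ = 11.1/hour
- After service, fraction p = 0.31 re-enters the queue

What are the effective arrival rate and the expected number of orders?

Effective arrival rate: λ_eff = λ/(1-p) = 5.3/(1-0.31) = 5.3/0.69 = 7.68116
ρ = λ_eff/μ = 7.68116/11.1 = 0.691996
L = ρ/(1-ρ) = 0.691996/(1-0.691996) = 2.2467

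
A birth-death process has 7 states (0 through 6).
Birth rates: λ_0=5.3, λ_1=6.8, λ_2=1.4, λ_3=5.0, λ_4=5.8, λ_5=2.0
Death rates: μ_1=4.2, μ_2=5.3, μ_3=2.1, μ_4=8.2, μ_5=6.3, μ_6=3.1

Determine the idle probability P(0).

Ratios P(n)/P(0) = (λ₀···λₙ₋₁)/(μ₁···μₙ):
P(1)/P(0) = (5.3)/(4.2) = 1.2619
P(2)/P(0) = (5.3×6.8)/(4.2×5.3) = 1.6190
P(3)/P(0) = (5.3×6.8×1.4)/(4.2×5.3×2.1) = 1.0794
P(4)/P(0) = (5.3×6.8×1.4×5.0)/(4.2×5.3×2.1×8.2) = 0.65815
P(5)/P(0) = (5.3×6.8×1.4×5.0×5.8)/(4.2×5.3×2.1×8.2×6.3) = 0.60592
P(6)/P(0) = (5.3×6.8×1.4×5.0×5.8×2.0)/(4.2×5.3×2.1×8.2×6.3×3.1) = 0.39091

Normalization: ∑ P(n) = 1
P(0) × (1.0000 + 1.2619 + 1.6190 + 1.0794 + 0.65815 + 0.60592 + 0.39091) = 1
P(0) × 6.6153 = 1
P(0) = 1/6.6153 = 0.1512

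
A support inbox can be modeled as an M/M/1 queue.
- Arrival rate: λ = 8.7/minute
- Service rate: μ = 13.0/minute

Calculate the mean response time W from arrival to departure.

First, compute utilization: ρ = λ/μ = 8.7/13.0 = 0.6692
For M/M/1: W = 1/(μ-λ)
W = 1/(13.0-8.7) = 1/4.30
W = 0.2326 minutes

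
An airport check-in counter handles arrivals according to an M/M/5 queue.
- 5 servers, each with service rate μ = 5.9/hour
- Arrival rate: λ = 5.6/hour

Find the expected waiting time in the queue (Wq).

Traffic intensity: ρ = λ/(cμ) = 5.6/(5×5.9) = 0.1898
Since ρ = 0.1898 < 1, system is stable.
Offered load a = λ/μ = cρ = 5.6/5.9 = 0.9492
P₀ = [ Σₙ₌₀^4 aⁿ/n! + a^5/(5!(1-ρ)) ]⁻¹
Σ = a^0/0! + a^1/1! + a^2/2! + a^3/3! + a^4/4! = 1.0000 + 0.9492 + 0.4504 + 0.1425 + 0.03382 = 2.5759
a^5/(5!(1-ρ)) = 0.77034/(120 × 0.81017) = 0.007924
P₀ = 1/(2.5759 + 0.007924) = 0.3870
Lq = P₀·a^5·ρ / (5!(1-ρ)²) = 0.38702 × 0.77034 × 0.18983 / (120 × 0.65637) = 0.0007185
Wq = Lq/λ = 0.0007185/5.6 = 0.0001283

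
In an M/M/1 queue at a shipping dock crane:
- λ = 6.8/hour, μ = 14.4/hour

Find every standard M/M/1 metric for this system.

Step 1: ρ = λ/μ = 6.8/14.4 = 0.4722
Step 2: L = λ/(μ-λ) = 6.8/7.60 = 0.8947
Step 3: Lq = λ²/(μ(μ-λ)) = 46.24/(14.4×7.60) = 0.4225
Step 4: W = 1/(μ-λ) = 1/7.60 = 0.13158
Step 5: Wq = λ/(μ(μ-λ)) = 6.8/(14.4×7.60) = 0.06213
Step 6: P(0) = 1-ρ = 0.5278
Verify: L = λW = 6.8×0.13158 = 0.8947 ✔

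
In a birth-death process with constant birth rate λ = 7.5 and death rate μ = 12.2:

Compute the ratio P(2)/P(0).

For constant rates: P(n)/P(0) = (λ/μ)^n
P(2)/P(0) = (7.5/12.2)^2 = 0.61475^2 = 0.3779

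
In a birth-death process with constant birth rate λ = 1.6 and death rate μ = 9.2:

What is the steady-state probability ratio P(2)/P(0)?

For constant rates: P(n)/P(0) = (λ/μ)^n
P(2)/P(0) = (1.6/9.2)^2 = 0.173913^2 = 0.03025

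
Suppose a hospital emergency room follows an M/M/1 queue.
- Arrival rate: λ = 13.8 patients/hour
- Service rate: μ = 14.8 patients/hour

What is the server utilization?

Server utilization: ρ = λ/μ
ρ = 13.8/14.8 = 0.9324
The server is busy 93.24% of the time.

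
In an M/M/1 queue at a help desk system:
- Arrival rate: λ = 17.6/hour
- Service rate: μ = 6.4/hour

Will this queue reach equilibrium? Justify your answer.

Stability requires ρ = λ/(cμ) < 1
ρ = 17.6/(1 × 6.4) = 17.6/6.40 = 2.7500
Since 2.7500 ≥ 1, the system is UNSTABLE.
Queue grows without bound. Need μ > λ = 17.6.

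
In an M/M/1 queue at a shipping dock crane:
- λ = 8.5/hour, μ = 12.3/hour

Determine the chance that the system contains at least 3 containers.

ρ = λ/μ = 8.5/12.3 = 0.69106
P(N ≥ n) = ρⁿ
P(N ≥ 3) = 0.69106^3
P(N ≥ 3) = 0.3300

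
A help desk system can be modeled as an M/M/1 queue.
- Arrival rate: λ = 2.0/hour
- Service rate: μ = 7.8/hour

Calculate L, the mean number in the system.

ρ = λ/μ = 2.0/7.8 = 0.2564
For M/M/1: L = λ/(μ-λ)
L = 2.0/(7.8-2.0) = 2.0/5.80
L = 0.3448 tickets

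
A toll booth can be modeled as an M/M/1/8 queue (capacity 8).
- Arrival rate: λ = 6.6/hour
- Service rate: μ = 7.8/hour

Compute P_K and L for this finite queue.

ρ = λ/μ = 6.6/7.8 = 0.84615
P₀ = (1-ρ)/(1-ρ^(K+1)) = (1-0.84615)/(1-0.84615^9) = 0.15385/0.77766 = 0.1978
P_K = P₀×ρ^K = 0.19784 × 0.84615^8 = 0.19784 × 0.26277 = 0.05199
Blocking probability P_8 = 0.05199 (5.20%)
L = ρ[1 - (K+1)ρ^K + Kρ^(K+1)] / [(1-ρ)(1-ρ^(K+1))]
L = 0.84615 × (1 - 9×0.262772 + 8×0.222344) / ((1 - 0.84615) × (1 - 0.222344)) = 2.9266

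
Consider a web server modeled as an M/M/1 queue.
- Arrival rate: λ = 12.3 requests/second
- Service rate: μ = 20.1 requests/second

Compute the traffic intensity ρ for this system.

Server utilization: ρ = λ/μ
ρ = 12.3/20.1 = 0.6119
The server is busy 61.19% of the time.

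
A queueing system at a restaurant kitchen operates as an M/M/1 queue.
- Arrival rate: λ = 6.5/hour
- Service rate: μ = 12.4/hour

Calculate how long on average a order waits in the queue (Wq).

First, compute utilization: ρ = λ/μ = 6.5/12.4 = 0.5242
For M/M/1: Wq = λ/(μ(μ-λ))
Wq = 6.5/(12.4 × (12.4-6.5))
Wq = 6.5/(12.4 × 5.90)
Wq = 0.08885 hours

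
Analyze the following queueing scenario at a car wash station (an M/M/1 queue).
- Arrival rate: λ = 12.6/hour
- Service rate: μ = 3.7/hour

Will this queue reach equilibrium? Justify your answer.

Stability requires ρ = λ/(cμ) < 1
ρ = 12.6/(1 × 3.7) = 12.6/3.70 = 3.4054
Since 3.4054 ≥ 1, the system is UNSTABLE.
Queue grows without bound. Need μ > λ = 12.6.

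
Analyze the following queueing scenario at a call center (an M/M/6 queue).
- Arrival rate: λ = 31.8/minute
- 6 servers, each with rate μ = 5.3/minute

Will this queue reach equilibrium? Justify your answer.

Stability requires ρ = λ/(cμ) < 1
ρ = 31.8/(6 × 5.3) = 31.8/31.80 = 1.0000
Since 1.0000 ≥ 1, the system is UNSTABLE.
Need c > λ/μ = 31.8/5.3 = 6.00.
Minimum servers needed: c = 7.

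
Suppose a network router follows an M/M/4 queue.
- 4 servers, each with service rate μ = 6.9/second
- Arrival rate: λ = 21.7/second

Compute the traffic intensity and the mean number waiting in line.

Traffic intensity: ρ = λ/(cμ) = 21.7/(4×6.9) = 0.7862
Since ρ = 0.7862 < 1, system is stable.
Offered load a = λ/μ = cρ = 21.7/6.9 = 3.1449
P₀ = [ Σₙ₌₀^3 aⁿ/n! + a^4/(4!(1-ρ)) ]⁻¹
Σ = a^0/0! + a^1/1! + a^2/2! + a^3/3! = 1.0000 + 3.1449 + 4.9453 + 5.1842 = 14.2744
a^4/(4!(1-ρ)) = 97.8234/(24 × 0.213768) = 19.0673
P₀ = 1/(14.2744 + 19.0673) = 0.02999
Lq = P₀·a^4·ρ / (4!(1-ρ)²) = 0.0299925 × 97.8234 × 0.786232 / (24 × 0.0456968) = 2.1033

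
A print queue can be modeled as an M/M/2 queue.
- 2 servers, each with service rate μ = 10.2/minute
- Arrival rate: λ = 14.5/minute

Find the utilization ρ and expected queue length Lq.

Traffic intensity: ρ = λ/(cμ) = 14.5/(2×10.2) = 0.7108
Since ρ = 0.7108 < 1, system is stable.
Offered load a = λ/μ = cρ = 14.5/10.2 = 1.4216
P₀ = [ Σₙ₌₀^1 aⁿ/n! + a^2/(2!(1-ρ)) ]⁻¹
Σ = a^0/0! + a^1/1! = 1.0000 + 1.4216 = 2.4216
a^2/(2!(1-ρ)) = 2.0209/(2 × 0.28922) = 3.4937
P₀ = 1/(2.4216 + 3.4937) = 0.1691
Lq = P₀·a^2·ρ / (2!(1-ρ)²) = 0.16905 × 2.0209 × 0.71078 / (2 × 0.083646) = 1.4515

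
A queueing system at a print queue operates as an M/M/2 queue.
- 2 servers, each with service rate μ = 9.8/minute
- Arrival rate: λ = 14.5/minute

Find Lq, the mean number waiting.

Traffic intensity: ρ = λ/(cμ) = 14.5/(2×9.8) = 0.7398
Since ρ = 0.7398 < 1, system is stable.
Offered load a = λ/μ = cρ = 14.5/9.8 = 1.4796
P₀ = [ Σₙ₌₀^1 aⁿ/n! + a^2/(2!(1-ρ)) ]⁻¹
Σ = a^0/0! + a^1/1! = 1.0000 + 1.4796 = 2.4796
a^2/(2!(1-ρ)) = 2.18919/(2 × 0.260204) = 4.2067
P₀ = 1/(2.4796 + 4.2067) = 0.1496
Lq = P₀·a^2·ρ / (2!(1-ρ)²) = 0.14956 × 2.1892 × 0.73980 / (2 × 0.067706) = 1.7888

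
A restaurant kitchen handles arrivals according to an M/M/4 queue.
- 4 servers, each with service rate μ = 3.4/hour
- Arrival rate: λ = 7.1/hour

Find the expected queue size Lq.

Traffic intensity: ρ = λ/(cμ) = 7.1/(4×3.4) = 0.5221
Since ρ = 0.5221 < 1, system is stable.
Offered load a = λ/μ = cρ = 7.1/3.4 = 2.0882
P₀ = [ Σₙ₌₀^3 aⁿ/n! + a^4/(4!(1-ρ)) ]⁻¹
Σ = a^0/0! + a^1/1! + a^2/2! + a^3/3! = 1.0000 + 2.0882 + 2.1804 + 1.5177 = 6.7863
a^4/(4!(1-ρ)) = 19.0159/(24 × 0.47794) = 1.6578
P₀ = 1/(6.7863 + 1.6578) = 0.1184
Lq = P₀·a^4·ρ / (4!(1-ρ)²) = 0.1184 × 19.0159 × 0.5221 / (24 × 0.2284) = 0.2144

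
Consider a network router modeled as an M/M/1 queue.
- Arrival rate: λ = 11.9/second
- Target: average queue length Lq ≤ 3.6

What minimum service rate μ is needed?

For M/M/1: Lq = λ²/(μ(μ-λ))
Need Lq ≤ 3.6, i.e. μ(μ-λ) ≥ λ²/3.6
μ² - 11.9μ - 141.61/3.6 ≥ 0  →  μ² - 11.9μ - 39.33611 ≥ 0
Quadratic formula (positive root): μ = [λ + √(λ² + 4×39.33611)]/2
Discriminant: 141.61 + 4×39.33611 = 298.95444, √298.95444 = 17.290299
μ ≥ (11.9 + 17.290299)/2 = 14.5951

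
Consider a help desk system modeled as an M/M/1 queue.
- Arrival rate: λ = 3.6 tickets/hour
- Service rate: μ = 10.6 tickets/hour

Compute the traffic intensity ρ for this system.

Server utilization: ρ = λ/μ
ρ = 3.6/10.6 = 0.3396
The server is busy 33.96% of the time.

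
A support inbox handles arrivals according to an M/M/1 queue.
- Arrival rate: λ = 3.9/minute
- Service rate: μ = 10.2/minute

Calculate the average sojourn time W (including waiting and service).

First, compute utilization: ρ = λ/μ = 3.9/10.2 = 0.3824
For M/M/1: W = 1/(μ-λ)
W = 1/(10.2-3.9) = 1/6.30
W = 0.1587 minutes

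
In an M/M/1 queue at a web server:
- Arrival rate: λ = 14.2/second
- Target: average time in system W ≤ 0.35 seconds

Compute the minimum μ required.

For M/M/1: W = 1/(μ-λ)
Need W ≤ 0.35, so 1/(μ-λ) ≤ 0.35
μ - λ ≥ 1/0.35 = 2.8571
μ ≥ 14.2 + 2.8571 = 17.0571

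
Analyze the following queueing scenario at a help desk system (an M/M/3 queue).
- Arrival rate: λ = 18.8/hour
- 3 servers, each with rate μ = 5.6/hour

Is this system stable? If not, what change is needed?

Stability requires ρ = λ/(cμ) < 1
ρ = 18.8/(3 × 5.6) = 18.8/16.80 = 1.1190
Since 1.1190 ≥ 1, the system is UNSTABLE.
Need c > λ/μ = 18.8/5.6 = 3.36.
Minimum servers needed: c = 4.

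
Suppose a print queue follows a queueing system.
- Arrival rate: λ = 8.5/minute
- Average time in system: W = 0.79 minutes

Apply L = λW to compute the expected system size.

Little's Law: L = λW
L = 8.5 × 0.79 = 6.7150 jobs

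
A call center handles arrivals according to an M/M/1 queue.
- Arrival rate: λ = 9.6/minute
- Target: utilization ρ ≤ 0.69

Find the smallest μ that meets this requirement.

ρ = λ/μ, so μ = λ/ρ
μ ≥ 9.6/0.69 = 13.9130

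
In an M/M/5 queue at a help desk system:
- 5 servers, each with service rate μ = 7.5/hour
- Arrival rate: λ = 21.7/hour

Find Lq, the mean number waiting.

Traffic intensity: ρ = λ/(cμ) = 21.7/(5×7.5) = 0.5787
Since ρ = 0.5787 < 1, system is stable.
Offered load a = λ/μ = cρ = 21.7/7.5 = 2.8933
P₀ = [ Σₙ₌₀^4 aⁿ/n! + a^5/(5!(1-ρ)) ]⁻¹
Σ = a^0/0! + a^1/1! + a^2/2! + a^3/3! + a^4/4! = 1.0000 + 2.8933 + 4.1857 + 4.0369 + 2.9200 = 15.0359
a^5/(5!(1-ρ)) = 202.7647/(120 × 0.42133) = 4.0104
P₀ = 1/(15.0359 + 4.0104) = 0.05250
Lq = P₀·a^5·ρ / (5!(1-ρ)²) = 0.05250 × 202.7647 × 0.5787 / (120 × 0.1775) = 0.2892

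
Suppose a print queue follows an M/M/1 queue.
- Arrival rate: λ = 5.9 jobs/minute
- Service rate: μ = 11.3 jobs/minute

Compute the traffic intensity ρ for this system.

Server utilization: ρ = λ/μ
ρ = 5.9/11.3 = 0.5221
The server is busy 52.21% of the time.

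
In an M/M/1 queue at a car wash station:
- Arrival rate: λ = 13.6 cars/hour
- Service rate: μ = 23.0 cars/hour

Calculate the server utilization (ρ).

Server utilization: ρ = λ/μ
ρ = 13.6/23.0 = 0.5913
The server is busy 59.13% of the time.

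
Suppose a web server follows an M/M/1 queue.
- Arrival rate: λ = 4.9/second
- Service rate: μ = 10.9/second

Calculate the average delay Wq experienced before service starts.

First, compute utilization: ρ = λ/μ = 4.9/10.9 = 0.4495
For M/M/1: Wq = λ/(μ(μ-λ))
Wq = 4.9/(10.9 × (10.9-4.9))
Wq = 4.9/(10.9 × 6.00)
Wq = 0.07492 seconds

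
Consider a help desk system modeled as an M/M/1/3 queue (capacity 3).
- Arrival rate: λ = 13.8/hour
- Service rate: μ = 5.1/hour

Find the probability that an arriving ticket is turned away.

ρ = λ/μ = 13.8/5.1 = 2.7059
P₀ = (1-ρ)/(1-ρ^(K+1)) = (1-2.7059)/(1-2.7059^4) = -1.7059/-52.6101 = 0.03243
P_K = P₀×ρ^K = 0.032425 × 2.7059^3 = 0.032425 × 19.8123 = 0.6424
Blocking probability = 64.24%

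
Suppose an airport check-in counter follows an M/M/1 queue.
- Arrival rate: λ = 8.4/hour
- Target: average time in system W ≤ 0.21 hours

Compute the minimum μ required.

For M/M/1: W = 1/(μ-λ)
Need W ≤ 0.21, so 1/(μ-λ) ≤ 0.21
μ - λ ≥ 1/0.21 = 4.7619
μ ≥ 8.4 + 4.7619 = 13.1619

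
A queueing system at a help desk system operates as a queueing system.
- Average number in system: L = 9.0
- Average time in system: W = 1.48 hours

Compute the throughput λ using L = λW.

Little's Law: L = λW, so λ = L/W
λ = 9.0/1.48 = 6.0811 tickets/hour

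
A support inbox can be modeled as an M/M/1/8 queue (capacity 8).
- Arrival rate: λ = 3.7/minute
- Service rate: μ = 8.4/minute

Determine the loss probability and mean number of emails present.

ρ = λ/μ = 3.7/8.4 = 0.44048
P₀ = (1-ρ)/(1-ρ^(K+1)) = (1-0.44048)/(1-0.44048^9) = 0.55952/0.99938 = 0.5599
P_K = P₀×ρ^K = 0.5599 × 0.44048^8 = 0.5599 × 0.001417 = 0.0007934
Blocking probability P_8 = 0.0007934 (0.07934%)
L = ρ[1 - (K+1)ρ^K + Kρ^(K+1)] / [(1-ρ)(1-ρ^(K+1))]
L = 0.44048 × (1 - 9×0.001417 + 8×0.0006242) / ((1 - 0.44048) × (1 - 0.0006242)) = 0.7816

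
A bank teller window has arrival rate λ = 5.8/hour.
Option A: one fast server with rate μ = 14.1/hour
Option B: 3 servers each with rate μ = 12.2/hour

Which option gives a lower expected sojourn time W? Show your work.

Option A: single server μ = 14.1 (M/M/1)
  ρ_A = 5.8/14.1 = 0.4113
  W_A = 1/(μ-λ) = 1/(14.1-5.8) = 1/8.30 = 0.1205

Option B: 3 servers μ = 12.2 (M/M/3)
  ρ_B = λ/(cμ) = 5.8/(3×12.2) = 0.1585
  Offered load a = λ/μ = cρ = 5.8/12.2 = 0.4754
  P₀ = [ Σₙ₌₀^2 aⁿ/n! + a^3/(3!(1-ρ)) ]⁻¹
  Σ = a^0/0! + a^1/1! + a^2/2! = 1.0000 + 0.4754 + 0.1130 = 1.5884
  a^3/(3!(1-ρ)) = 0.10745/(6 × 0.84153) = 0.02128
  P₀ = 1/(1.5884 + 0.02128) = 0.6212
  Lq = P₀·a^3·ρ / (3!(1-ρ)²) = 0.62123 × 0.10745 × 0.15847 / (6 × 0.70817) = 0.002490
  Wq_B = Lq/λ = 0.0024895/5.8 = 0.0004292
  W_B = Wq_B + 1/μ = 0.0004292 + 0.08197 = 0.08240

Since W_B = 0.08240 < W_A = 0.1205, Option B (multiple servers) has the shorter time in system.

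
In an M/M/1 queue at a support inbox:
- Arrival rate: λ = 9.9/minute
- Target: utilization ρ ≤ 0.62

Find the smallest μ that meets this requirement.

ρ = λ/μ, so μ = λ/ρ
μ ≥ 9.9/0.62 = 15.9677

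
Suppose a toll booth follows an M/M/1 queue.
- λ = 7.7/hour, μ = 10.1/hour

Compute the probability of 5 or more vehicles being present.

ρ = λ/μ = 7.7/10.1 = 0.76238
P(N ≥ n) = ρⁿ
P(N ≥ 5) = 0.76238^5
P(N ≥ 5) = 0.2575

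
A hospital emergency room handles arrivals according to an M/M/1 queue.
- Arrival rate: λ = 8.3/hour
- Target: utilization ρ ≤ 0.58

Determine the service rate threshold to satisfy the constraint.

ρ = λ/μ, so μ = λ/ρ
μ ≥ 8.3/0.58 = 14.3103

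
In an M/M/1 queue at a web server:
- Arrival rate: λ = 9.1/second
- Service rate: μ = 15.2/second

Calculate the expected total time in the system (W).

First, compute utilization: ρ = λ/μ = 9.1/15.2 = 0.5987
For M/M/1: W = 1/(μ-λ)
W = 1/(15.2-9.1) = 1/6.10
W = 0.1639 seconds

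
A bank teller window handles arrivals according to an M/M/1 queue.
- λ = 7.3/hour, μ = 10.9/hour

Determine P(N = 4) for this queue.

ρ = λ/μ = 7.3/10.9 = 0.6697
P(n) = (1-ρ)ρⁿ
P(4) = (1-0.6697) × 0.6697^4
P(4) = 0.33030 × 0.20115
P(4) = 0.06644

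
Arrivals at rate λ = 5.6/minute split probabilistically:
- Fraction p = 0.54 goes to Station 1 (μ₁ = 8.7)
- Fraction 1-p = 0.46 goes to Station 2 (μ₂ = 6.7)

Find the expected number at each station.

Effective rates: λ₁ = 5.6×0.54 = 3.024, λ₂ = 5.6×0.46 = 2.576
Station 1: ρ₁ = 3.024/8.7 = 0.3476, L₁ = ρ₁/(1-ρ₁) = 0.3476/(1-0.3476) = 0.5328
Station 2: ρ₂ = 2.576/6.7 = 0.38448, L₂ = ρ₂/(1-ρ₂) = 0.38448/(1-0.38448) = 0.6246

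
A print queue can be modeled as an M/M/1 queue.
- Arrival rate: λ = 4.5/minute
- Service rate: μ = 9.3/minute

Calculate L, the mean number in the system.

ρ = λ/μ = 4.5/9.3 = 0.4839
For M/M/1: L = λ/(μ-λ)
L = 4.5/(9.3-4.5) = 4.5/4.80
L = 0.9375 jobs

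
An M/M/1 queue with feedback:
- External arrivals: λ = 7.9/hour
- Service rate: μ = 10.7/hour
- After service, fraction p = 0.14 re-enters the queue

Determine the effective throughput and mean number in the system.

Effective arrival rate: λ_eff = λ/(1-p) = 7.9/(1-0.14) = 7.9/0.86 = 9.18605
ρ = λ_eff/μ = 9.18605/10.7 = 0.85851
L = ρ/(1-ρ) = 0.85851/(1-0.85851) = 6.0676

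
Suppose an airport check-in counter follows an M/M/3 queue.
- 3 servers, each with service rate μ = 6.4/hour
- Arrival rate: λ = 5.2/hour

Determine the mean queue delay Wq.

Traffic intensity: ρ = λ/(cμ) = 5.2/(3×6.4) = 0.2708
Since ρ = 0.2708 < 1, system is stable.
Offered load a = λ/μ = cρ = 5.2/6.4 = 0.8125
P₀ = [ Σₙ₌₀^2 aⁿ/n! + a^3/(3!(1-ρ)) ]⁻¹
Σ = a^0/0! + a^1/1! + a^2/2! = 1.0000 + 0.8125 + 0.3301 = 2.1426
a^3/(3!(1-ρ)) = 0.5364/(6 × 0.7292) = 0.1226
P₀ = 1/(2.1426 + 0.1226) = 0.4415
Lq = P₀·a^3·ρ / (3!(1-ρ)²) = 0.4415 × 0.5364 × 0.2708 / (6 × 0.5317) = 0.02010
Wq = Lq/λ = 0.020103/5.2 = 0.003866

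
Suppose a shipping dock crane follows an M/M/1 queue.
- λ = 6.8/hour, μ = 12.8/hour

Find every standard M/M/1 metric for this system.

Step 1: ρ = λ/μ = 6.8/12.8 = 0.5312
Step 2: L = λ/(μ-λ) = 6.8/6.00 = 1.1333
Step 3: Lq = λ²/(μ(μ-λ)) = 46.24/(12.8×6.00) = 0.6021
Step 4: W = 1/(μ-λ) = 1/6.00 = 0.166667
Step 5: Wq = λ/(μ(μ-λ)) = 6.8/(12.8×6.00) = 0.08854
Step 6: P(0) = 1-ρ = 0.4688
Verify: L = λW = 6.8×0.166667 = 1.1333 ✔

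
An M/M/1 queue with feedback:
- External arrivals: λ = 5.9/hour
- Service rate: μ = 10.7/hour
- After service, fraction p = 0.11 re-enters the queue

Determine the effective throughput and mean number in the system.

Effective arrival rate: λ_eff = λ/(1-p) = 5.9/(1-0.11) = 5.9/0.89 = 6.6292
ρ = λ_eff/μ = 6.6292/10.7 = 0.61955
L = ρ/(1-ρ) = 0.61955/(1-0.61955) = 1.6285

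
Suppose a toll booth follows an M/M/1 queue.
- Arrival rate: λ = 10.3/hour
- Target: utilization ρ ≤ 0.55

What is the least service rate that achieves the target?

ρ = λ/μ, so μ = λ/ρ
μ ≥ 10.3/0.55 = 18.7273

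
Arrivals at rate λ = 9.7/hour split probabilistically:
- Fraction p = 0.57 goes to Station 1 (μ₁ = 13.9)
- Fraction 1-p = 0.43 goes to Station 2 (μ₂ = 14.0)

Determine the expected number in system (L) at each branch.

Effective rates: λ₁ = 9.7×0.57 = 5.529, λ₂ = 9.7×0.43 = 4.171
Station 1: ρ₁ = 5.529/13.9 = 0.39777, L₁ = ρ₁/(1-ρ₁) = 0.39777/(1-0.39777) = 0.6605
Station 2: ρ₂ = 4.171/14.0 = 0.29793, L₂ = ρ₂/(1-ρ₂) = 0.29793/(1-0.29793) = 0.4244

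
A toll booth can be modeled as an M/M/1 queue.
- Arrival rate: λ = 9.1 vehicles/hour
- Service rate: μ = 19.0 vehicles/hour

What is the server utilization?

Server utilization: ρ = λ/μ
ρ = 9.1/19.0 = 0.4789
The server is busy 47.89% of the time.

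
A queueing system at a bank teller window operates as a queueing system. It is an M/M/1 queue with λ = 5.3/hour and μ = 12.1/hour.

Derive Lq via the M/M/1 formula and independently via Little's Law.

Method 1 (direct): Lq = λ²/(μ(μ-λ)) = 28.09/(12.1 × 6.80) = 0.3414

Method 2 (Little's Law):
W = 1/(μ-λ) = 1/6.80 = 0.147059
Wq = W - 1/μ = 0.147059 - 0.0826446 = 0.06441
Lq = λWq = 5.3 × 0.06441 = 0.3414 ✔ (matches Method 1)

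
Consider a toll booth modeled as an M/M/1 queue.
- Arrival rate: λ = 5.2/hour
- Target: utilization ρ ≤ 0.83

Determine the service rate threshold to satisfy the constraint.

ρ = λ/μ, so μ = λ/ρ
μ ≥ 5.2/0.83 = 6.2651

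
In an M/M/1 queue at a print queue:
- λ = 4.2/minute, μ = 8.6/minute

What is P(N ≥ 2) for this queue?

ρ = λ/μ = 4.2/8.6 = 0.4884
P(N ≥ n) = ρⁿ
P(N ≥ 2) = 0.4884^2
P(N ≥ 2) = 0.2385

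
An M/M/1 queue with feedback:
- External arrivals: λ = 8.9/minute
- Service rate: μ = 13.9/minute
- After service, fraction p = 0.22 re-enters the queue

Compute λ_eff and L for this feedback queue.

Effective arrival rate: λ_eff = λ/(1-p) = 8.9/(1-0.22) = 8.9/0.78 = 11.41026
ρ = λ_eff/μ = 11.41026/13.9 = 0.820882
L = ρ/(1-ρ) = 0.820882/(1-0.820882) = 4.5829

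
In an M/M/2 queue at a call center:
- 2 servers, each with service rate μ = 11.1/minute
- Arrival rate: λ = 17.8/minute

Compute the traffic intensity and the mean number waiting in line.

Traffic intensity: ρ = λ/(cμ) = 17.8/(2×11.1) = 0.8018
Since ρ = 0.8018 < 1, system is stable.
Offered load a = λ/μ = cρ = 17.8/11.1 = 1.6036
P₀ = [ Σₙ₌₀^1 aⁿ/n! + a^2/(2!(1-ρ)) ]⁻¹
Σ = a^0/0! + a^1/1! = 1.0000 + 1.6036 = 2.6036
a^2/(2!(1-ρ)) = 2.57154/(2 × 0.198198) = 6.4873
P₀ = 1/(2.6036 + 6.4873) = 0.1100
Lq = P₀·a^2·ρ / (2!(1-ρ)²) = 0.1100000 × 2.571545 × 0.8018018 / (2 × 0.03928253) = 2.8869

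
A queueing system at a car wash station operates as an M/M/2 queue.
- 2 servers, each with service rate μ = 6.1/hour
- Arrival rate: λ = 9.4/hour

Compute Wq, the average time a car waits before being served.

Traffic intensity: ρ = λ/(cμ) = 9.4/(2×6.1) = 0.7705
Since ρ = 0.7705 < 1, system is stable.
Offered load a = λ/μ = cρ = 9.4/6.1 = 1.5410
P₀ = [ Σₙ₌₀^1 aⁿ/n! + a^2/(2!(1-ρ)) ]⁻¹
Σ = a^0/0! + a^1/1! = 1.0000 + 1.5410 = 2.5410
a^2/(2!(1-ρ)) = 2.37463/(2 × 0.229508) = 5.1733
P₀ = 1/(2.5410 + 5.1733) = 0.1296
Lq = P₀·a^2·ρ / (2!(1-ρ)²) = 0.12963 × 2.3746 × 0.77049 / (2 × 0.052674) = 2.2513
Wq = Lq/λ = 2.2513/9.4 = 0.2395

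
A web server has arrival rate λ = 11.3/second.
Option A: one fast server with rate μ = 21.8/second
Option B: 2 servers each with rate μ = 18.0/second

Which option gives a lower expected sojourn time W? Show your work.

Option A: single server μ = 21.8 (M/M/1)
  ρ_A = 11.3/21.8 = 0.5183
  W_A = 1/(μ-λ) = 1/(21.8-11.3) = 1/10.50 = 0.09524

Option B: 2 servers μ = 18.0 (M/M/2)
  ρ_B = λ/(cμ) = 11.3/(2×18.0) = 0.3139
  Offered load a = λ/μ = cρ = 11.3/18.0 = 0.6278
  P₀ = [ Σₙ₌₀^1 aⁿ/n! + a^2/(2!(1-ρ)) ]⁻¹
  Σ = a^0/0! + a^1/1! = 1.0000 + 0.6278 = 1.6278
  a^2/(2!(1-ρ)) = 0.3941/(2 × 0.6861) = 0.2872
  P₀ = 1/(1.6278 + 0.2872) = 0.5222
  Lq = P₀·a^2·ρ / (2!(1-ρ)²) = 0.52220 × 0.39410 × 0.31389 / (2 × 0.47075) = 0.06861
  Wq_B = Lq/λ = 0.06861/11.3 = 0.006072
  W_B = Wq_B + 1/μ = 0.006072 + 0.05556 = 0.06163

Since W_B = 0.06163 < W_A = 0.09524, Option B (multiple servers) has the shorter time in system.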